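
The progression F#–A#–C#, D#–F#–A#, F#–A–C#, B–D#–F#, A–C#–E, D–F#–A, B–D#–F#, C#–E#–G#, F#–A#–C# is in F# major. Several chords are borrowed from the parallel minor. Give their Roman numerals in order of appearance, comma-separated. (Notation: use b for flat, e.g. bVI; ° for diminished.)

i, bIII, bVI

In F# major the diatonic chords are F#, G#m, A#m, B, C#, D#m, E#dim. F#–A#–C# = F#, D#–F#–A# = D#m, B–D#–F# = B and C#–E#–G# = C# are all diatonic. F#–A–C# doesn't fit — on degree 1 F# major would have F# (I). F#m is the degree-1 chord of F# minor, so it is the borrowed i. But A–C#–E is foreign: the diatonic iii on degree 3 is A#m, whereas A comes from F# minor. It is labeled bIII. D–F#–A doesn't fit — on degree 6 F# major would have D#m (vi). D is the degree-6 chord of F# minor, so it is the borrowed bVI.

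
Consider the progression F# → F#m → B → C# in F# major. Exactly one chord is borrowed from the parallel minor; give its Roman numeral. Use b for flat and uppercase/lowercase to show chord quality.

In F# major the diatonic chords are F#, G#m, A#m, B, C#, D#m, E#dim. Of the given chords, F#, B and C# are diatonic. F#m (F#–A–C#) is not: scale degree 1 in F# major carries F# (I). In F# minor the chord on that degree is F#m, so here it functions as i, borrowed from the parallel minor.

i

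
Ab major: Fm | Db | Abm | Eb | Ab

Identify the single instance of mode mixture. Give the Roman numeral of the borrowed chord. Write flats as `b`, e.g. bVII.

i

In Ab major the diatonic chords are Ab, Bbm, Cm, Db, Eb, Fm, Gdim. Fm, Db, Eb and Ab all belong to that set. But Abm (Ab–Cb–Eb) is foreign: the diatonic I on degree 1 is Ab, whereas Abm comes from Ab minor. It is labeled i.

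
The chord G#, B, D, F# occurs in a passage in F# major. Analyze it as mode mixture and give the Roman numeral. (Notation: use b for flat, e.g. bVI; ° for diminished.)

iiø7

G# is scale degree 2 in F# major. G#–B–D–F# is a half-diminished-seventh chord — the form found in F# minor, not the diatonic ii (G#m). Borrowed into F# major it is written iiø7.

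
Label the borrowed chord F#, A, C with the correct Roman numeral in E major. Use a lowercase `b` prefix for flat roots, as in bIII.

The root F# is the diatonic 2nd degree of E major; the borrowing shows in the chord quality. F#–A–C is a diminished chord — the form found in E minor, not the diatonic ii (F#m). Borrowed into E major it is written ii°.

ii°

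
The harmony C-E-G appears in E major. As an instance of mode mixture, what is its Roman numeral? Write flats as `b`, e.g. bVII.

bVI

C is the lowered form of scale degree 6 in E major (the diatonic degree 6 is C#). The diatonic chord on degree 6 would be C#m (vi), but C–E–G is the major chord from E minor. As a borrowed chord it is labeled bVI.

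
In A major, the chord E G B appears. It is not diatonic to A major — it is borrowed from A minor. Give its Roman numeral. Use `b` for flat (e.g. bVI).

The root E is the diatonic 5th degree of A major; the borrowing shows in the chord quality. E–G–B is a minor chord — the form found in A minor, not the diatonic V (E). Borrowed into A major it is written v.

v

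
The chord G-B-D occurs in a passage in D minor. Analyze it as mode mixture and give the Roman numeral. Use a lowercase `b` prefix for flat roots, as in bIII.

G is scale degree 4 in D minor. Diatonically D minor has Gm (iv) on that degree; G–B–D is instead the major chord native to D major, so it takes the label IV.

IV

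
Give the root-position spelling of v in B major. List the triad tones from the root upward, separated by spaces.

The root, F#, is scale degree 5 — the same note in B major and B minor; only the chord quality changes. In B minor the chord on F# is F#–A–C#.

F# A C#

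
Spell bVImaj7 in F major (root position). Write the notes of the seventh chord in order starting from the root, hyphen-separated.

Db-F-Ab-C

Scale degree 6 in F major is D. bVImaj7 uses the lowered form, Db, taken from F minor. In F minor the chord on Db is Db–F–Ab–C.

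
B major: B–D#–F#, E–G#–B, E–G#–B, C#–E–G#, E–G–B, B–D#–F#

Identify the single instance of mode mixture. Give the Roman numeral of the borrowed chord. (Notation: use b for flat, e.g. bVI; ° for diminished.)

In B major the diatonic chords are B, C#m, D#m, E, F#, G#m, A#dim. B–D#–F# = B, E–G#–B = E and C#–E–G# = C#m are all diatonic. E–G–B doesn't fit — on degree 4 B major would have E (IV). Em is the degree-4 chord of B minor, so it is the borrowed iv.

iv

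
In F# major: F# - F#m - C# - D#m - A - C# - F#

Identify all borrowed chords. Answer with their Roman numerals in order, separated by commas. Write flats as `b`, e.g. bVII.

The diatonic triads in F# major are F#, G#m, A#m, B, C#, D#m, E#dim. F#, C# and D#m are all diatonic. F#m (F#–A–C#) is not: scale degree 1 in F# major carries F# (I). In F# minor the chord on that degree is F#m, so here it functions as i, borrowed from the parallel minor. But A (A–C#–E) is foreign: the diatonic iii on degree 3 is A#m, whereas A comes from F# minor. It is labeled bIII.

i, bIII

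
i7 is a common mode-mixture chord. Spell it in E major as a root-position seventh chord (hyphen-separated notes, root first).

The root, E, is scale degree 1 — the same note in E major and E minor; only the chord quality changes. In E minor the chord on E is E–G–B–D.

E-G-B-D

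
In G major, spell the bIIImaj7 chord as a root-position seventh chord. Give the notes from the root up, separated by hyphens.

Bb-D-F-A

bIIImaj7 is built on the lowered scale degree 3. In G major degree 3 is B; lowered it becomes Bb. In G minor the chord on Bb is Bb–D–F–A.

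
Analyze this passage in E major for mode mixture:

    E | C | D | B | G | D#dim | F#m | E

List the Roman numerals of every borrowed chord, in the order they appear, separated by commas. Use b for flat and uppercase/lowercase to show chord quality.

bVI, bVII, bIII

In E major the diatonic chords are E, F#m, G#m, A, B, C#m, D#dim. Of the given chords, E, B, D#dim and F#m are diatonic. C (C–E–G) is not: scale degree 6 in E major carries C#m (vi). In E minor the chord on that degree is C, so here it functions as bVI, borrowed from the parallel minor. D (D–F#–A) is not: scale degree 7 in E major carries D#dim (vii°). In E minor the chord on that degree is D, so here it functions as bVII, borrowed from the parallel minor. G (G–B–D) doesn't fit — on degree 3 E major would have G#m (iii). G is the degree-3 chord of E minor, so it is the borrowed bIII.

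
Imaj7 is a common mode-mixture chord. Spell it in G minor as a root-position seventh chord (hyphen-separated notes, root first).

G-B-D-F#

Imaj7 is built on scale degree 1, which is G in both G minor and its parallel. In G major the chord on G is G–B–D–F#.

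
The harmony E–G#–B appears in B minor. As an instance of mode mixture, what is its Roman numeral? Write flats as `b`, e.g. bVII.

IV

The root E is the diatonic 4th degree of B minor; the borrowing shows in the chord quality. The diatonic chord on degree 4 would be Em (iv), but E–G#–B is the major chord from B major. As a borrowed chord it is labeled IV.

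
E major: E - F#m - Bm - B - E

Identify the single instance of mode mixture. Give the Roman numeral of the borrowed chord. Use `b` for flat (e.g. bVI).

In E major the diatonic chords are E, F#m, G#m, A, B, C#m, D#dim. E, F#m and B are all diatonic. Bm (B–D–F#) is not: scale degree 5 in E major carries B (V). In E minor the chord on that degree is Bm, so here it functions as v, borrowed from the parallel minor.

v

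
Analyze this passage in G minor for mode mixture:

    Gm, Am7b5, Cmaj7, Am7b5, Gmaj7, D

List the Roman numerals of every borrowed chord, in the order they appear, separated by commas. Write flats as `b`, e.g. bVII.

IVmaj7, Imaj7

The diatonic triads in G minor (with V from harmonic minor) are Gm, Adim, Bb, Cm, D, Eb, F. Of the given chords, Gm, Am7b5 and D are diatonic. Cmaj7 (C–E–G–B) is not: scale degree 4 in G minor carries Cm (iv). In G major the chord on that degree is Cmaj7, so here it functions as IVmaj7, borrowed from the parallel major. But Gmaj7 (G–B–D–F#) is foreign: the diatonic i on degree 1 is Gm, whereas Gmaj7 comes from G major. It is labeled Imaj7.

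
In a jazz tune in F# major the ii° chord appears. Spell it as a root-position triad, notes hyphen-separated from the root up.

G#-B-D

ii° is built on scale degree 2, which is G# in both F# major and its parallel. Stacking thirds in F# minor on G# gives G#–B–D.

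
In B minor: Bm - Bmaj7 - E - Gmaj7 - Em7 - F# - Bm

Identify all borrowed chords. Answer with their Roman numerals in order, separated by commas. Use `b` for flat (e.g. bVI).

B minor has the diatonic set Bm, C#dim, D, Em, F#, G, A (with V from harmonic minor). Bm, Gmaj7, Em7 and F# are all diatonic. Bmaj7 (B–D#–F#–A#) is not: scale degree 1 in B minor carries Bm (i). In B major the chord on that degree is Bmaj7, so here it functions as Imaj7, borrowed from the parallel major. E (E–G#–B) is not: scale degree 4 in B minor carries Em (iv). In B major the chord on that degree is E, so here it functions as IV, borrowed from the parallel major.

Imaj7, IV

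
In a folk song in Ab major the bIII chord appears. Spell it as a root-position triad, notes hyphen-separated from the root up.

Cb-Eb-Gb

The root of bIII is the lowered 3rd degree: C becomes Cb. Stacking thirds in Ab minor on Cb gives Cb–Eb–Gb.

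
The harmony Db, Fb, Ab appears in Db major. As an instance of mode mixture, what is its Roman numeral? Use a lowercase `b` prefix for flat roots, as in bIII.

The root Db is the diatonic 1st degree of Db major; the borrowing shows in the chord quality. Db–Fb–Ab is a minor chord — the form found in Db minor, not the diatonic I (Db). Borrowed into Db major it is written i.

i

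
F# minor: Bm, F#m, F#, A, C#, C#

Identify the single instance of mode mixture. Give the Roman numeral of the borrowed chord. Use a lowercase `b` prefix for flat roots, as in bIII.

F# minor has the diatonic set F#m, G#dim, A, Bm, C#, D, E (with V from harmonic minor). Bm, F#m, A and C# are all diatonic. F# (F#–A#–C#) is not: scale degree 1 in F# minor carries F#m (i). In F# major the chord on that degree is F#, so here it functions as I, borrowed from the parallel major.

I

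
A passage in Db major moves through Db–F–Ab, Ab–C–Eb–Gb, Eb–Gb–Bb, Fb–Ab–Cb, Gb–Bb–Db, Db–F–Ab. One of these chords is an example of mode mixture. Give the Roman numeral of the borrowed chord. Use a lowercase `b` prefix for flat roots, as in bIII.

bIII

In Db major the diatonic chords are Db, Ebm, Fm, Gb, Ab, Bbm, Cdim. Db–F–Ab = Db, Ab–C–Eb–Gb = Ab7, Eb–Gb–Bb = Ebm and Gb–Bb–Db = Gb are all diatonic. Fb–Ab–Cb doesn't fit — on degree 3 Db major would have Fm (iii). Fb is the degree-3 chord of Db minor, so it is the borrowed bIII.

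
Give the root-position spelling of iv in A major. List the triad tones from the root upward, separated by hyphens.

iv is built on scale degree 4, which is D in both A major and its parallel. Stacking thirds in A minor on D gives D–F–A.

D-F-A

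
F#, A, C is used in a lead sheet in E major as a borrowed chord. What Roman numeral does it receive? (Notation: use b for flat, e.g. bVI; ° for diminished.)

The root F# is the diatonic 2nd degree of E major; the borrowing shows in the chord quality. F#–A–C is a diminished chord — the form found in E minor, not the diatonic ii (F#m). Borrowed into E major it is written ii°.

ii°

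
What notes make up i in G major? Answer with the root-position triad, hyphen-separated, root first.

G-Bb-D

The root, G, is scale degree 1 — the same note in G major and G minor; only the chord quality changes. Stacking thirds in G minor on G gives G–Bb–D.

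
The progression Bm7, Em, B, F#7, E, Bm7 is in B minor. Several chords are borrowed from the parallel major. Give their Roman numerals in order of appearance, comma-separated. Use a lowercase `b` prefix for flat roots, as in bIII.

I, IV

In B minor (with V from harmonic minor) the diatonic chords are Bm, C#dim, D, Em, F#, G, A. Of the given chords, Bm7, Em and F#7 are diatonic. B (B–D#–F#) doesn't fit — on degree 1 B minor would have Bm (i). B is the degree-1 chord of B major, so it is the borrowed I. But E (E–G#–B) is foreign: the diatonic iv on degree 4 is Em, whereas E comes from B major. It is labeled IV.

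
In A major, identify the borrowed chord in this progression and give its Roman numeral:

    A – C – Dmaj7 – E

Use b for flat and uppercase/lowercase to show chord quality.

bIII

The diatonic triads in A major are A, Bm, C#m, D, E, F#m, G#dim. A, Dmaj7 and E all belong to that set. C (C–E–G) doesn't fit — on degree 3 A major would have C#m (iii). C is the degree-3 chord of A minor, so it is the borrowed bIII.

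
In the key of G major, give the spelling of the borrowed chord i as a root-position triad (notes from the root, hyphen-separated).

G-Bb-D

The root, G, is scale degree 1 — the same note in G major and G minor; only the chord quality changes. Building the minor chord from the parallel minor on G: G–Bb–D.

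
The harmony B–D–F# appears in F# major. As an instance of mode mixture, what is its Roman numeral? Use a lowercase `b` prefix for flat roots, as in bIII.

B is scale degree 4 in F# major. Diatonically F# major has B (IV) on that degree; B–D–F# is instead the minor chord native to F# minor, so it takes the label iv.

iv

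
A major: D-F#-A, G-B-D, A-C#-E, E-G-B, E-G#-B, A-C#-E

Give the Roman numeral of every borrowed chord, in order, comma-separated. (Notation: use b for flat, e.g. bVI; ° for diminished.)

In A major the diatonic chords are A, Bm, C#m, D, E, F#m, G#dim. Of the given chords, D–F#–A = D, A–C#–E = A and E–G#–B = E are diatonic. But G–B–D is foreign: the diatonic vii° on degree 7 is G#dim, whereas G comes from A minor. It is labeled bVII. But E–G–B is foreign: the diatonic V on degree 5 is E, whereas Em comes from A minor. It is labeled v.

bVII, v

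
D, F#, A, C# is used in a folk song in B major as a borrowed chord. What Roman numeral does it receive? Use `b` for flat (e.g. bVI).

bIIImaj7

In B major scale degree 3 is D#; D is its lowered form, from B minor. The diatonic chord on degree 3 would be D#m (iii), but D–F#–A–C# is the major-seventh chord from B minor. As a borrowed chord it is labeled bIIImaj7.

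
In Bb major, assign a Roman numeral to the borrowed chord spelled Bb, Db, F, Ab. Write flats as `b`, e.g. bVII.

The root Bb is the diatonic 1st degree of Bb major; the borrowing shows in the chord quality. The diatonic chord on degree 1 would be Bb (I), but Bb–Db–F–Ab is the minor-seventh chord from Bb minor. As a borrowed chord it is labeled i7.

i7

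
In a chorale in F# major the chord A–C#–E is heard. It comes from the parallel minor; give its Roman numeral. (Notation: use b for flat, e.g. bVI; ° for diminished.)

A is the lowered form of scale degree 3 in F# major (the diatonic degree 3 is A#). Diatonically F# major has A#m (iii) on that degree; A–C#–E is instead the major chord native to F# minor, so it takes the label bIII.

bIII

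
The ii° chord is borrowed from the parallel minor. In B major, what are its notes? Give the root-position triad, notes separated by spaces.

The root, C#, is scale degree 2 — the same note in B major and B minor; only the chord quality changes. Building the diminished chord from the parallel minor on C#: C#–E–G.

C# E G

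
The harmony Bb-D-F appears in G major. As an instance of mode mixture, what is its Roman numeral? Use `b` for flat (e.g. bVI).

Bb is the lowered form of scale degree 3 in G major (the diatonic degree 3 is B). Bb–D–F is a major chord — the form found in G minor, not the diatonic iii (Bm). Borrowed into G major it is written bIII.

bIII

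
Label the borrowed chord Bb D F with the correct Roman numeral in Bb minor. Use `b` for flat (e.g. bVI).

The root Bb is the diatonic 1st degree of Bb minor; the borrowing shows in the chord quality. The diatonic chord on degree 1 would be Bbm (i), but Bb–D–F is the major chord from Bb major. As a borrowed chord it is labeled I.

I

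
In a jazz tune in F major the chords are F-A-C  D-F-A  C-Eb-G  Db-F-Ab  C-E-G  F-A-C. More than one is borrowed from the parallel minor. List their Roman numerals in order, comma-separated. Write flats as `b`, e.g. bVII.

F major has the diatonic set F, Gm, Am, Bb, C, Dm, Edim. F–A–C = F, D–F–A = Dm and C–E–G = C all belong to that set. C–Eb–G doesn't fit — on degree 5 F major would have C (V). Cm is the degree-5 chord of F minor, so it is the borrowed v. But Db–F–Ab is foreign: the diatonic vi on degree 6 is Dm, whereas Db comes from F minor. It is labeled bVI.

v, bVI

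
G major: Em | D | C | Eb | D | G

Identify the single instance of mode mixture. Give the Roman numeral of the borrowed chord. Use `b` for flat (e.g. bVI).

bVI

G major has the diatonic set G, Am, Bm, C, D, Em, F#dim. Em, D, C and G are all diatonic. But Eb (Eb–G–Bb) is foreign: the diatonic vi on degree 6 is Em, whereas Eb comes from G minor. It is labeled bVI.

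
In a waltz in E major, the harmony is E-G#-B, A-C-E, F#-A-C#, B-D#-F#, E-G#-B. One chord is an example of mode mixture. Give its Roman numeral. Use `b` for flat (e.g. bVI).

E major has the diatonic set E, F#m, G#m, A, B, C#m, D#dim. Of the given chords, E–G#–B = E, F#–A–C# = F#m and B–D#–F# = B are diatonic. A–C–E is not: scale degree 4 in E major carries A (IV). In E minor the chord on that degree is Am, so here it functions as iv, borrowed from the parallel minor.

iv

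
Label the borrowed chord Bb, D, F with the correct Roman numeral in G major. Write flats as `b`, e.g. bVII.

In G major scale degree 3 is B; Bb is its lowered form, from G minor. Diatonically G major has Bm (iii) on that degree; Bb–D–F is instead the major chord native to G minor, so it takes the label bIII.

bIII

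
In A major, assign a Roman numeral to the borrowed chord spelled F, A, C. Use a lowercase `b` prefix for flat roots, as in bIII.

The root F is the lowered 6th scale degree — diatonically A major has F# there. F–A–C is a major chord — the form found in A minor, not the diatonic vi (F#m). Borrowed into A major it is written bVI.

bVI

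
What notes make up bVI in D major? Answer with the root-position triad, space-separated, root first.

Bb D F

Scale degree 6 in D major is B. bVI uses the lowered form, Bb, taken from D minor. In D minor the chord on Bb is Bb–D–F.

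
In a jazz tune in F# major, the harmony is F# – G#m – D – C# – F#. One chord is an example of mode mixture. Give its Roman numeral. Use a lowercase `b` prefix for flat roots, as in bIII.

In F# major the diatonic chords are F#, G#m, A#m, B, C#, D#m, E#dim. F#, G#m and C# are all diatonic. D (D–F#–A) doesn't fit — on degree 6 F# major would have D#m (vi). D is the degree-6 chord of F# minor, so it is the borrowed bVI.

bVI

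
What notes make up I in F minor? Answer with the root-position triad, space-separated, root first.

The root, F, is scale degree 1 — the same note in F minor and F major; only the chord quality changes. Stacking thirds in F major on F gives F–A–C.

F A C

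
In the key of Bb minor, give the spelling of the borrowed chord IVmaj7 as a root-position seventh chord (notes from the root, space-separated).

IVmaj7 is built on scale degree 4, which is Eb in both Bb minor and its parallel. Stacking thirds in Bb major on Eb gives Eb–G–Bb–D.

Eb G Bb D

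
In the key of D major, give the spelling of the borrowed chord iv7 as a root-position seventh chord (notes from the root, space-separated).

G Bb D F

The root, G, is scale degree 4 — the same note in D major and D minor; only the chord quality changes. Stacking thirds in D minor on G gives G–Bb–D–F.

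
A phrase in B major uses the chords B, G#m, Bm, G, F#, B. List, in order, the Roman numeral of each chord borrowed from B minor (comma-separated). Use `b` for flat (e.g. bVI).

i, bVI

B major has the diatonic set B, C#m, D#m, E, F#, G#m, A#dim. B, G#m and F# all belong to that set. Bm (B–D–F#) is not: scale degree 1 in B major carries B (I). In B minor the chord on that degree is Bm, so here it functions as i, borrowed from the parallel minor. But G (G–B–D) is foreign: the diatonic vi on degree 6 is G#m, whereas G comes from B minor. It is labeled bVI.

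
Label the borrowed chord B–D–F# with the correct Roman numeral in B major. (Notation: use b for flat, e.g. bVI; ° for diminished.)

i

The root B is the diatonic 1st degree of B major; the borrowing shows in the chord quality. The diatonic chord on degree 1 would be B (I), but B–D–F# is the minor chord from B minor. As a borrowed chord it is labeled i.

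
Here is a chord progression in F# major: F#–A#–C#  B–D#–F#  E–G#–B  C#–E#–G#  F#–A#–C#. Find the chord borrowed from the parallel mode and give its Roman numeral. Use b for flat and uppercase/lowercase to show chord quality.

F# major has the diatonic set F#, G#m, A#m, B, C#, D#m, E#dim. F#–A#–C# = F#, B–D#–F# = B and C#–E#–G# = C# are all diatonic. E–G#–B doesn't fit — on degree 7 F# major would have E#dim (vii°). E is the degree-7 chord of F# minor, so it is the borrowed bVII.

bVII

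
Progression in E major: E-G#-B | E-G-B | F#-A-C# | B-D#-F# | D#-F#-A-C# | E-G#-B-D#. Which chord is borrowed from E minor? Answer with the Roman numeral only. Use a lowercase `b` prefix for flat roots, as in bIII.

In E major the diatonic chords are E, F#m, G#m, A, B, C#m, D#dim. E–G#–B = E, F#–A–C# = F#m, B–D#–F# = B, D#–F#–A–C# = D#m7b5 and E–G#–B–D# = Emaj7 are all diatonic. E–G–B doesn't fit — on degree 1 E major would have E (I). Em is the degree-1 chord of E minor, so it is the borrowed i.

i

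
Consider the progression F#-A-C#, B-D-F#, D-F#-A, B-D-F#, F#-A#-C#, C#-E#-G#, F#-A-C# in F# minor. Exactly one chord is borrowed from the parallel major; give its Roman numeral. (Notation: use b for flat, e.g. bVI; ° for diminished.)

F# minor has the diatonic set F#m, G#dim, A, Bm, C#, D, E (with V from harmonic minor). Of the given chords, F#–A–C# = F#m, B–D–F# = Bm, D–F#–A = D and C#–E#–G# = C# are diatonic. F#–A#–C# is not: scale degree 1 in F# minor carries F#m (i). In F# major the chord on that degree is F#, so here it functions as I, borrowed from the parallel major.

I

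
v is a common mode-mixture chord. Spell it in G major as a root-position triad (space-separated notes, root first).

D F A

v is built on scale degree 5, which is D in both G major and its parallel. Stacking thirds in G minor on D gives D–F–A.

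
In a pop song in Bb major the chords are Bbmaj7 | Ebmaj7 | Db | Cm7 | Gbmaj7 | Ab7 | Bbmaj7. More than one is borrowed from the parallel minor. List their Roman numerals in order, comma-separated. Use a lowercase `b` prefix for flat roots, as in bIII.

bIII, bVImaj7, bVII7

Bb major has the diatonic set Bb, Cm, Dm, Eb, F, Gm, Adim. Of the given chords, Bbmaj7, Ebmaj7 and Cm7 are diatonic. Db (Db–F–Ab) is not: scale degree 3 in Bb major carries Dm (iii). In Bb minor the chord on that degree is Db, so here it functions as bIII, borrowed from the parallel minor. Gbmaj7 (Gb–Bb–Db–F) doesn't fit — on degree 6 Bb major would have Gm (vi). Gbmaj7 is the degree-6 chord of Bb minor, so it is the borrowed bVImaj7. Ab7 (Ab–C–Eb–Gb) doesn't fit — on degree 7 Bb major would have Adim (vii°). Ab7 is the degree-7 chord of Bb minor, so it is the borrowed bVII7.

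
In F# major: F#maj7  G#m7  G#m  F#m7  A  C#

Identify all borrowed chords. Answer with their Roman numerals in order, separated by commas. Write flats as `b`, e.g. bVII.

i7, bIII

The diatonic triads in F# major are F#, G#m, A#m, B, C#, D#m, E#dim. F#maj7, G#m7, G#m and C# are all diatonic. F#m7 (F#–A–C#–E) is not: scale degree 1 in F# major carries F# (I). In F# minor the chord on that degree is F#m7, so here it functions as i7, borrowed from the parallel minor. But A (A–C#–E) is foreign: the diatonic iii on degree 3 is A#m, whereas A comes from F# minor. It is labeled bIII.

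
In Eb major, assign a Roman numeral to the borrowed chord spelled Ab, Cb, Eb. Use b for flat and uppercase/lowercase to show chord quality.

iv

Ab is scale degree 4 in Eb major. Ab–Cb–Eb is a minor chord — the form found in Eb minor, not the diatonic IV (Ab). Borrowed into Eb major it is written iv.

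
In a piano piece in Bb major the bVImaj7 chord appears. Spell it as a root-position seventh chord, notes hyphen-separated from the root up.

Scale degree 6 in Bb major is G. bVImaj7 uses the lowered form, Gb, taken from Bb minor. In Bb minor the chord on Gb is Gb–Bb–Db–F.

Gb-Bb-Db-F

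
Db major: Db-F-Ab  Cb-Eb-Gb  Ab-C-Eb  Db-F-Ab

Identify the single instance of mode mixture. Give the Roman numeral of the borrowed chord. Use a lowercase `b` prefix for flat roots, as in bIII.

bVII

In Db major the diatonic chords are Db, Ebm, Fm, Gb, Ab, Bbm, Cdim. Db–F–Ab = Db and Ab–C–Eb = Ab both belong to that set. Cb–Eb–Gb is not: scale degree 7 in Db major carries Cdim (vii°). In Db minor the chord on that degree is Cb, so here it functions as bVII, borrowed from the parallel minor.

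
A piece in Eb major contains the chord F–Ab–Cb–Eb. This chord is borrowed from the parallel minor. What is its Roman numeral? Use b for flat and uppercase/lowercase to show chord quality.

The root F is the diatonic 2nd degree of Eb major; the borrowing shows in the chord quality. F–Ab–Cb–Eb is a half-diminished-seventh chord — the form found in Eb minor, not the diatonic ii (Fm). Borrowed into Eb major it is written iiø7.

iiø7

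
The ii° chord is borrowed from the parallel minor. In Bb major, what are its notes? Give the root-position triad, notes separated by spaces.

C Eb Gb

ii° is built on scale degree 2, which is C in both Bb major and its parallel. Stacking thirds in Bb minor on C gives C–Eb–Gb.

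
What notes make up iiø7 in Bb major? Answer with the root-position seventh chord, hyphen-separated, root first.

iiø7 is built on scale degree 2, which is C in both Bb major and its parallel. Building the half-diminished-seventh chord from the parallel minor on C: C–Eb–Gb–Bb.

C-Eb-Gb-Bb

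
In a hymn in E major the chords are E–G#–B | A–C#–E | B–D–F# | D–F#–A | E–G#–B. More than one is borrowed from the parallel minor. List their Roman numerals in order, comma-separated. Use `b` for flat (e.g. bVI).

E major has the diatonic set E, F#m, G#m, A, B, C#m, D#dim. E–G#–B = E and A–C#–E = A both belong to that set. B–D–F# is not: scale degree 5 in E major carries B (V). In E minor the chord on that degree is Bm, so here it functions as v, borrowed from the parallel minor. D–F#–A is not: scale degree 7 in E major carries D#dim (vii°). In E minor the chord on that degree is D, so here it functions as bVII, borrowed from the parallel minor.

v, bVII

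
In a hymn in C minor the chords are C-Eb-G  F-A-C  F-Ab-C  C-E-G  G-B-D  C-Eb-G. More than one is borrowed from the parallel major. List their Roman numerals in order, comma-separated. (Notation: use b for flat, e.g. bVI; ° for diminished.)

IV, I

C minor has the diatonic set Cm, Ddim, Eb, Fm, G, Ab, Bb (with V from harmonic minor). C–Eb–G = Cm, F–Ab–C = Fm and G–B–D = G are all diatonic. But F–A–C is foreign: the diatonic iv on degree 4 is Fm, whereas F comes from C major. It is labeled IV. But C–E–G is foreign: the diatonic i on degree 1 is Cm, whereas C comes from C major. It is labeled I.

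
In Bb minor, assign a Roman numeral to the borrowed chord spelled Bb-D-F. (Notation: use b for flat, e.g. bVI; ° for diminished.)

Bb is scale degree 1 in Bb minor. The diatonic chord on degree 1 would be Bbm (i), but Bb–D–F is the major chord from Bb major. As a borrowed chord it is labeled I.

I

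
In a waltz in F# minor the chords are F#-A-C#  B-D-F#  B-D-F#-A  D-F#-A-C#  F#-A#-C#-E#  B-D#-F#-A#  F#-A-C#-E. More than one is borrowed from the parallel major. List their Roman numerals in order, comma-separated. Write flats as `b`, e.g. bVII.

Imaj7, IVmaj7

In F# minor (with V from harmonic minor) the diatonic chords are F#m, G#dim, A, Bm, C#, D, E. Of the given chords, F#–A–C# = F#m, B–D–F# = Bm, B–D–F#–A = Bm7, D–F#–A–C# = Dmaj7 and F#–A–C#–E = F#m7 are diatonic. F#–A#–C#–E# doesn't fit — on degree 1 F# minor would have F#m (i). F#maj7 is the degree-1 chord of F# major, so it is the borrowed Imaj7. B–D#–F#–A# doesn't fit — on degree 4 F# minor would have Bm (iv). Bmaj7 is the degree-4 chord of F# major, so it is the borrowed IVmaj7.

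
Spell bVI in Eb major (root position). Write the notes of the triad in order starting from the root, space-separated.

The root of bVI is the lowered 6th degree: C becomes Cb. Building the major chord from the parallel minor on Cb: Cb–Eb–Gb.

Cb Eb Gb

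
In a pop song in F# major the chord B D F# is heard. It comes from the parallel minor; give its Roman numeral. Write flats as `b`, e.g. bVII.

B is scale degree 4 in F# major. B–D–F# is a minor chord — the form found in F# minor, not the diatonic IV (B). Borrowed into F# major it is written iv.

iv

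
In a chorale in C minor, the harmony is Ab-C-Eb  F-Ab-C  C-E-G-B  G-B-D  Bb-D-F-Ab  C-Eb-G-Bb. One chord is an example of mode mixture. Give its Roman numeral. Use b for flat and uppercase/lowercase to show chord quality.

C minor has the diatonic set Cm, Ddim, Eb, Fm, G, Ab, Bb (with V from harmonic minor). Ab–C–Eb = Ab, F–Ab–C = Fm, G–B–D = G, Bb–D–F–Ab = Bb7 and C–Eb–G–Bb = Cm7 are all diatonic. C–E–G–B is not: scale degree 1 in C minor carries Cm (i). In C major the chord on that degree is Cmaj7, so here it functions as Imaj7, borrowed from the parallel major.

Imaj7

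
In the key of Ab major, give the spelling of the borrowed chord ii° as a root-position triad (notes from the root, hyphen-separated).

Bb-Db-Fb

ii° is built on scale degree 2, which is Bb in both Ab major and its parallel. In Ab minor the chord on Bb is Bb–Db–Fb.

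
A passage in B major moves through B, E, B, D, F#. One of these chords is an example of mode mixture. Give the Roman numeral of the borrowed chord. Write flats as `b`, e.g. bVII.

The diatonic triads in B major are B, C#m, D#m, E, F#, G#m, A#dim. Of the given chords, B, E and F# are diatonic. D (D–F#–A) doesn't fit — on degree 3 B major would have D#m (iii). D is the degree-3 chord of B minor, so it is the borrowed bIII.

bIII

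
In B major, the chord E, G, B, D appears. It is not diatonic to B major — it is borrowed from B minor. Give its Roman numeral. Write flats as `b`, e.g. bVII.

The root E is the diatonic 4th degree of B major; the borrowing shows in the chord quality. Diatonically B major has E (IV) on that degree; E–G–B–D is instead the minor-seventh chord native to B minor, so it takes the label iv7.

iv7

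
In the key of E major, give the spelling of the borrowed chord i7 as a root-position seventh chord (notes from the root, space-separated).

E G B D

The root, E, is scale degree 1 — the same note in E major and E minor; only the chord quality changes. In E minor the chord on E is E–G–B–D.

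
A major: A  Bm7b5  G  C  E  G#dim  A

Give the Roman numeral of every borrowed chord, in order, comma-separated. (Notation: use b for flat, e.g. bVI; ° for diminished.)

iiø7, bVII, bIII

A major has the diatonic set A, Bm, C#m, D, E, F#m, G#dim. Of the given chords, A, E and G#dim are diatonic. Bm7b5 (B–D–F–A) doesn't fit — on degree 2 A major would have Bm (ii). Bm7b5 is the degree-2 chord of A minor, so it is the borrowed iiø7. G (G–B–D) doesn't fit — on degree 7 A major would have G#dim (vii°). G is the degree-7 chord of A minor, so it is the borrowed bVII. C (C–E–G) is not: scale degree 3 in A major carries C#m (iii). In A minor the chord on that degree is C, so here it functions as bIII, borrowed from the parallel minor.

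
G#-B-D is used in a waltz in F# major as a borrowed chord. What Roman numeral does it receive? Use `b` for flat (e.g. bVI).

ii°

G# is scale degree 2 in F# major. G#–B–D is a diminished chord — the form found in F# minor, not the diatonic ii (G#m). Borrowed into F# major it is written ii°.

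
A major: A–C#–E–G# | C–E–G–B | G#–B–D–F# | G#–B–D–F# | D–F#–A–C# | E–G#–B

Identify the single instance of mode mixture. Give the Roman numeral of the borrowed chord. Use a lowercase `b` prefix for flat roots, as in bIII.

The diatonic triads in A major are A, Bm, C#m, D, E, F#m, G#dim. A–C#–E–G# = Amaj7, G#–B–D–F# = G#m7b5, D–F#–A–C# = Dmaj7 and E–G#–B = E all belong to that set. But C–E–G–B is foreign: the diatonic iii on degree 3 is C#m, whereas Cmaj7 comes from A minor. It is labeled bIIImaj7.

bIIImaj7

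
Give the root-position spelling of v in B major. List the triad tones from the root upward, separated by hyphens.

F#-A-C#

The root, F#, is scale degree 5 — the same note in B major and B minor; only the chord quality changes. In B minor the chord on F# is F#–A–C#.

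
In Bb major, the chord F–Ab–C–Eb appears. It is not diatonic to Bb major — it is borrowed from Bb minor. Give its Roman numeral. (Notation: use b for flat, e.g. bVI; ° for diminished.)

v7

F is scale degree 5 in Bb major. The diatonic chord on degree 5 would be F (V), but F–Ab–C–Eb is the minor-seventh chord from Bb minor. As a borrowed chord it is labeled v7.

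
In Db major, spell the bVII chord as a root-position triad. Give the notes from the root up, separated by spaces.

bVII is built on the lowered scale degree 7. In Db major degree 7 is C; lowered it becomes Cb. Stacking thirds in Db minor on Cb gives Cb–Eb–Gb.

Cb Eb Gb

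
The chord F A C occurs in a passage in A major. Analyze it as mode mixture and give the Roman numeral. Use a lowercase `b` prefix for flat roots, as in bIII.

F is the lowered form of scale degree 6 in A major (the diatonic degree 6 is F#). F–A–C is a major chord — the form found in A minor, not the diatonic vi (F#m). Borrowed into A major it is written bVI.

bVI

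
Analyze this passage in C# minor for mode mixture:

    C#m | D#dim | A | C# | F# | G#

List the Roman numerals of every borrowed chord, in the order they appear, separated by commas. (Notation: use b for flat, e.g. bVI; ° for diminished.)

In C# minor (with V from harmonic minor) the diatonic chords are C#m, D#dim, E, F#m, G#, A, B. C#m, D#dim, A and G# are all diatonic. C# (C#–E#–G#) doesn't fit — on degree 1 C# minor would have C#m (i). C# is the degree-1 chord of C# major, so it is the borrowed I. F# (F#–A#–C#) doesn't fit — on degree 4 C# minor would have F#m (iv). F# is the degree-4 chord of C# major, so it is the borrowed IV.

I, IV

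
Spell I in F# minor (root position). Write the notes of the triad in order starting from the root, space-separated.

The root, F#, is scale degree 1 — the same note in F# minor and F# major; only the chord quality changes. In F# major the chord on F# is F#–A#–C#.

F# A# C#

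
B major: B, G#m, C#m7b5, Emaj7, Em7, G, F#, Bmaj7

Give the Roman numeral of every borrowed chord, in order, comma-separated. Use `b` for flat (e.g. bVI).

iiø7, iv7, bVI

B major has the diatonic set B, C#m, D#m, E, F#, G#m, A#dim. Of the given chords, B, G#m, Emaj7, F# and Bmaj7 are diatonic. C#m7b5 (C#–E–G–B) is not: scale degree 2 in B major carries C#m (ii). In B minor the chord on that degree is C#m7b5, so here it functions as iiø7, borrowed from the parallel minor. Em7 (E–G–B–D) is not: scale degree 4 in B major carries E (IV). In B minor the chord on that degree is Em7, so here it functions as iv7, borrowed from the parallel minor. G (G–B–D) doesn't fit — on degree 6 B major would have G#m (vi). G is the degree-6 chord of B minor, so it is the borrowed bVI.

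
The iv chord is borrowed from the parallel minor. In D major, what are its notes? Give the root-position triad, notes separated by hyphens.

The root, G, is scale degree 4 — the same note in D major and D minor; only the chord quality changes. Building the minor chord from the parallel minor on G: G–Bb–D.

G-Bb-D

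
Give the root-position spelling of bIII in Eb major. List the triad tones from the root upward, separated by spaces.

bIII is built on the lowered scale degree 3. In Eb major degree 3 is G; lowered it becomes Gb. Building the major chord from the parallel minor on Gb: Gb–Bb–Db.

Gb Bb Db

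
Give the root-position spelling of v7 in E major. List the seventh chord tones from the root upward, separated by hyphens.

B-D-F#-A

v7 is built on scale degree 5, which is B in both E major and its parallel. Building the minor-seventh chord from the parallel minor on B: B–D–F#–A.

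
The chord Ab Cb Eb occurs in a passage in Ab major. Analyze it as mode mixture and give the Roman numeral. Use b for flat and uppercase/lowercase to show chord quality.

i

The root Ab is the diatonic 1st degree of Ab major; the borrowing shows in the chord quality. Ab–Cb–Eb is a minor chord — the form found in Ab minor, not the diatonic I (Ab). Borrowed into Ab major it is written i.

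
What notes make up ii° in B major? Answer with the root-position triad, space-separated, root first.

The root, C#, is scale degree 2 — the same note in B major and B minor; only the chord quality changes. In B minor the chord on C# is C#–E–G.

C# E G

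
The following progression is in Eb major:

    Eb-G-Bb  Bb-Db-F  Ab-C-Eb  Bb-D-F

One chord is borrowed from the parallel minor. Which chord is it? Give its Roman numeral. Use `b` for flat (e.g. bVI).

In Eb major the diatonic chords are Eb, Fm, Gm, Ab, Bb, Cm, Ddim. Of the given chords, Eb–G–Bb = Eb, Ab–C–Eb = Ab and Bb–D–F = Bb are diatonic. But Bb–Db–F is foreign: the diatonic V on degree 5 is Bb, whereas Bbm comes from Eb minor. It is labeled v.

v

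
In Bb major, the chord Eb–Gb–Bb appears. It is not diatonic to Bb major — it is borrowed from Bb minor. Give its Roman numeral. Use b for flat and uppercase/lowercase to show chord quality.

The root Eb is the diatonic 4th degree of Bb major; the borrowing shows in the chord quality. The diatonic chord on degree 4 would be Eb (IV), but Eb–Gb–Bb is the minor chord from Bb minor. As a borrowed chord it is labeled iv.

iv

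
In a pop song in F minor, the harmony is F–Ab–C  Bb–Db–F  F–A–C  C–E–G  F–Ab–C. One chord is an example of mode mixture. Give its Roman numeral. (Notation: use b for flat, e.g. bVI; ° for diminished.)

I

In F minor (with V from harmonic minor) the diatonic chords are Fm, Gdim, Ab, Bbm, C, Db, Eb. F–Ab–C = Fm, Bb–Db–F = Bbm and C–E–G = C are all diatonic. F–A–C doesn't fit — on degree 1 F minor would have Fm (i). F is the degree-1 chord of F major, so it is the borrowed I.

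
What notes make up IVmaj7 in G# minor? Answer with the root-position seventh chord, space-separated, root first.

C# E# G# B#

The root, C#, is scale degree 4 — the same note in G# minor and G# major; only the chord quality changes. In G# major the chord on C# is C#–E#–G#–B#.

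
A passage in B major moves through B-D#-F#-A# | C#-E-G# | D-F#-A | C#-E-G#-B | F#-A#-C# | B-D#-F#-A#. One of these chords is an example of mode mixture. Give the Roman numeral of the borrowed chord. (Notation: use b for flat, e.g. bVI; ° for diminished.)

bIII

B major has the diatonic set B, C#m, D#m, E, F#, G#m, A#dim. B–D#–F#–A# = Bmaj7, C#–E–G# = C#m, C#–E–G#–B = C#m7 and F#–A#–C# = F# are all diatonic. D–F#–A doesn't fit — on degree 3 B major would have D#m (iii). D is the degree-3 chord of B minor, so it is the borrowed bIII.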